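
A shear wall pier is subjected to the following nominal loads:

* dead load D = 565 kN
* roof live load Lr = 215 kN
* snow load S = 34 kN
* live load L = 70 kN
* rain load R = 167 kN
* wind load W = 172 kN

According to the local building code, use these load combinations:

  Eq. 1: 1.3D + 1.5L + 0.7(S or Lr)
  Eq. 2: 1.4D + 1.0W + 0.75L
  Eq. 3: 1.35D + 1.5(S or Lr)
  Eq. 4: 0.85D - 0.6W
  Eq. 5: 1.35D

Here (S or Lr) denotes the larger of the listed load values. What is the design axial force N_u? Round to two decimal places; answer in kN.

1085.25 kN

(S or Lr) → Lr = 215 kN.
Eq. 1: 1.3(565) + 1.5(70) + 0.7(215) = 734.50 + 105.00 + 150.50 = 990.00
Eq. 2: 1.4(565) + 1.0(172) + 0.75(70) = 791.00 + 172.00 + 52.50 = 1015.50
Eq. 3: 1.35(565) + 1.5(215) = 762.75 + 322.50 = 1085.25
Eq. 4: 0.85(565) - 0.6(172) = 480.25 - 103.20 = 377.05
Eq. 5: 1.35(565) = 762.75
Maximum is from combination 3.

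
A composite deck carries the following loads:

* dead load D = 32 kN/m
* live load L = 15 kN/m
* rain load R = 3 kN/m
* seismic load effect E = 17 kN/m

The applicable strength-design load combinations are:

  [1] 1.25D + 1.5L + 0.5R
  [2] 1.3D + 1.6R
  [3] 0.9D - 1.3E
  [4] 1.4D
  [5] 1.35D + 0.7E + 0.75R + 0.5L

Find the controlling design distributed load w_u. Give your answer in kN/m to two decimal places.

64.85 kN/m

[1] 1.25(32) + 1.5(15) + 0.5(3) = 40.00 + 22.50 + 1.50 = 64.00
[2] 1.3(32) + 1.6(3) = 41.60 + 4.80 = 46.40
[3] 0.9(32) - 1.3(17) = 28.80 - 22.10 = 6.70
[4] 1.4(32) = 44.80
[5] 1.35(32) + 0.7(17) + 0.75(3) + 0.5(15) = 43.20 + 11.90 + 2.25 + 7.50 = 64.85
Combination 5 governs: w_u = 64.85 kN/m.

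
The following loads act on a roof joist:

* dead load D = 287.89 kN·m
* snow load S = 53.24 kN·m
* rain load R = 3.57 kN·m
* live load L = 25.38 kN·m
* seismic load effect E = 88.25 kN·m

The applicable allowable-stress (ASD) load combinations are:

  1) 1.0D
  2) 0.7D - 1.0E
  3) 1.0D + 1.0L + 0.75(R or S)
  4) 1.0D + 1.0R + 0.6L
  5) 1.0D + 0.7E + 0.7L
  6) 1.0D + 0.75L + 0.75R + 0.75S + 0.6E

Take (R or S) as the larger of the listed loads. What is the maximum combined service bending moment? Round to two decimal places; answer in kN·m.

(R or S) → S = 53.24 kN·m.
1) 1.0(287.89) = 287.89
2) 0.7(287.89) - 1.0(88.25) = 113.27
3) 1.0(287.89) + 1.0(25.38) + 0.75(53.24) = 353.20
4) 1.0(287.89) + 1.0(3.57) + 0.6(25.38) = 306.69
5) 1.0(287.89) + 0.7(88.25) + 0.7(25.38) = 367.43
6) 1.0(287.89) + 0.75(25.38) + 0.75(3.57) + 0.75(53.24) + 0.6(88.25) = 402.48
Combination 6 governs: M = 402.48 kN·m.

402.48 kN·m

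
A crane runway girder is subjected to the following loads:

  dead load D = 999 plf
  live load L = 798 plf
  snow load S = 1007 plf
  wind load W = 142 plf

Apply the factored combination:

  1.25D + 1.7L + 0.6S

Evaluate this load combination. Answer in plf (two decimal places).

1.25(999) + 1.7(798) + 0.6(1007) = 1248.75 + 1356.60 + 604.20 = 3209.55
w_u = 3209.55 plf.

3209.55 plf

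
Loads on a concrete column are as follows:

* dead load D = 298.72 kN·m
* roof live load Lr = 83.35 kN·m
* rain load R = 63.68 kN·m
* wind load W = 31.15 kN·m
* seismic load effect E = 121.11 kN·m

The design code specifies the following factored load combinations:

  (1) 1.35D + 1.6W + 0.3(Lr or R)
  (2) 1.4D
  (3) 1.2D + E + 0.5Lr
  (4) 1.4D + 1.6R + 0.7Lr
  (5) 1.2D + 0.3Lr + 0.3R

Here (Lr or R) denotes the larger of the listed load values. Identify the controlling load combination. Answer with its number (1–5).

(Lr or R) → Lr = 83.35 kN·m.
(1) 1.35(298.72) + 1.6(31.15) + 0.3(83.35) = 403.27 + 49.84 + 25.01 = 478.12
(2) 1.4(298.72) = 418.21
(3) 1.2(298.72) + 1.0(121.11) + 0.5(83.35) = 358.46 + 121.11 + 41.68 = 521.25
(4) 1.4(298.72) + 1.6(63.68) + 0.7(83.35) = 578.44
(5) 1.2(298.72) + 0.3(83.35) + 0.3(63.68) = 358.46 + 25.01 + 19.10 = 402.57
The largest value is 578.44 kN·m from combination 4.

Combination 4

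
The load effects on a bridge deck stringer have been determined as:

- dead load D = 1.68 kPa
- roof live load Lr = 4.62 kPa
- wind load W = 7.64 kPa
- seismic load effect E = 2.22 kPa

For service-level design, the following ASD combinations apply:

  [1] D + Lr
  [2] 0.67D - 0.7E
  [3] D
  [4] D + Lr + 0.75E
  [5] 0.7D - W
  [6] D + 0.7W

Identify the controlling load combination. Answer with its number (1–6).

Combination 4

[1] 1.0(1.68) + 1.0(4.62) = 6.30
[2] 0.67(1.68) - 0.7(2.22) = -0.43
[3] 1.0(1.68) = 1.68
[4] 1.0(1.68) + 1.0(4.62) + 0.75(2.22) = 7.97
[5] 0.7(1.68) - 1.0(7.64) = -6.46
[6] 1.0(1.68) + 0.7(7.64) = 7.03
The largest value is 7.97 kPa from combination 4.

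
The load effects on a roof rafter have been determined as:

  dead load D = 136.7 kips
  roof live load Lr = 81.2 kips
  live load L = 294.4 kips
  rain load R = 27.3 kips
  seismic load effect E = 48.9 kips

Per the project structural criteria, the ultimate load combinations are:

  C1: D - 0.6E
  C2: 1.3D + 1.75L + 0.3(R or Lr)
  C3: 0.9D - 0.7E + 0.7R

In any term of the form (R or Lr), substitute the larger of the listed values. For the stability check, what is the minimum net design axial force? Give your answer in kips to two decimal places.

(R or Lr) → Lr = 81.2 kips.
C1: 1.0(136.7) - 0.6(48.9) = 136.70 - 29.34 = 107.36
C2: 1.3(136.7) + 1.75(294.4) + 0.3(81.2) = 177.71 + 515.20 + 24.36 = 717.27
C3: 0.9(136.7) - 0.7(48.9) + 0.7(27.3) = 123.03 - 34.23 + 19.11 = 107.91
Combination 1 gives the minimum: 107.36 kips.

107.36 kips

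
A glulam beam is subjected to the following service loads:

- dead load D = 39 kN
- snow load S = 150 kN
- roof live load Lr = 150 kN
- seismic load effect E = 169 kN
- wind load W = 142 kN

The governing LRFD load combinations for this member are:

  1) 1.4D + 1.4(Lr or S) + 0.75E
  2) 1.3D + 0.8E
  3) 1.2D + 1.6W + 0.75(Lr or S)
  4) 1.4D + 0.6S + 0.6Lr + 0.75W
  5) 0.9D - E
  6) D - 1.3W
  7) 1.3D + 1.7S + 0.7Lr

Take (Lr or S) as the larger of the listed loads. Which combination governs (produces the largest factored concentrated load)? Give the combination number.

Combination 7

(Lr or S) → Lr = 150 kN.
1) 1.4(39) + 1.4(150) + 0.75(169) = 54.60 + 210.00 + 126.75 = 391.35
2) 1.3(39) + 0.8(169) = 50.70 + 135.20 = 185.90
3) 1.2(39) + 1.6(142) + 0.75(150) = 46.80 + 227.20 + 112.50 = 386.50
4) 1.4(39) + 0.6(150) + 0.6(150) + 0.75(142) = 54.60 + 90.00 + 90.00 + 106.50 = 341.10
5) 0.9(39) - 1.0(169) = 35.10 - 169.00 = -133.90
6) 1.0(39) - 1.3(142) = 39.00 - 184.60 = -145.60
7) 1.3(39) + 1.7(150) + 0.7(150) = 50.70 + 255.00 + 105.00 = 410.70
The largest value is 410.70 kN from combination 7.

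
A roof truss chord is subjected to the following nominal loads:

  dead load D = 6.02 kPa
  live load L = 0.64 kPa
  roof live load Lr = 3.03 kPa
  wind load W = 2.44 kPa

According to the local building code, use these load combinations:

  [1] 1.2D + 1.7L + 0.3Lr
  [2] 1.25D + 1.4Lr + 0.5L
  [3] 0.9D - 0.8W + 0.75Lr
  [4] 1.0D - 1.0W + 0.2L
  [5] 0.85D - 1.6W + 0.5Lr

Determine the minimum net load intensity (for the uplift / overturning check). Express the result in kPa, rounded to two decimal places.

2.73 kPa

[1] 1.2(6.02) + 1.7(0.64) + 0.3(3.03) = 7.22 + 1.09 + 0.91 = 9.22
[2] 1.25(6.02) + 1.4(3.03) + 0.5(0.64) = 7.53 + 4.24 + 0.32 = 12.09
[3] 0.9(6.02) - 0.8(2.44) + 0.75(3.03) = 5.42 - 1.95 + 2.27 = 5.74
[4] 1.0(6.02) - 1.0(2.44) + 0.2(0.64) = 6.02 - 2.44 + 0.13 = 3.71
[5] 0.85(6.02) - 1.6(2.44) + 0.5(3.03) = 2.73
Combination 5 gives the minimum: 2.73 kPa.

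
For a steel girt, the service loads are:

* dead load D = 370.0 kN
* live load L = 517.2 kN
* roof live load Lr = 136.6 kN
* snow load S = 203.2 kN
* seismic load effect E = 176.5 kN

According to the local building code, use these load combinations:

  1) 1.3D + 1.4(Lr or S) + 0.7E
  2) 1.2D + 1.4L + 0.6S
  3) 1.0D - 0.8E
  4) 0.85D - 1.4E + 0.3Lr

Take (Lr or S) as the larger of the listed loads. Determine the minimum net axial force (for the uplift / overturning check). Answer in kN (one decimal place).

108.4 kN

(Lr or S) → S = 203.2 kN.
1) 1.3(370.0) + 1.4(203.2) + 0.7(176.5) = 889.0
2) 1.2(370.0) + 1.4(517.2) + 0.6(203.2) = 1290.0
3) 1.0(370.0) - 0.8(176.5) = 228.8
4) 0.85(370.0) - 1.4(176.5) + 0.3(136.6) = 108.4
Combination 4 gives the minimum: 108.4 kN.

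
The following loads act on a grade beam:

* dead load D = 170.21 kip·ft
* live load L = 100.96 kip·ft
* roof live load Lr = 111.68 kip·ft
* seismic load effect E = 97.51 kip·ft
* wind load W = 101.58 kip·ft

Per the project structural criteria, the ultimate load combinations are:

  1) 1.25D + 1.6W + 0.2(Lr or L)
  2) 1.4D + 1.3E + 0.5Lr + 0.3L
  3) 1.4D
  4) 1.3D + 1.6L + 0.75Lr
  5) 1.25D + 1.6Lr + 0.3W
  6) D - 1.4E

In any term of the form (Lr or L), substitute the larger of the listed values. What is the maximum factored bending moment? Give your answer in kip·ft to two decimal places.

(Lr or L) → Lr = 111.68 kip·ft.
1) 1.25(170.21) + 1.6(101.58) + 0.2(111.68) = 212.76 + 162.53 + 22.34 = 397.63
2) 1.4(170.21) + 1.3(97.51) + 0.5(111.68) + 0.3(100.96) = 451.19
3) 1.4(170.21) = 238.29
4) 1.3(170.21) + 1.6(100.96) + 0.75(111.68) = 221.27 + 161.54 + 83.76 = 466.57
5) 1.25(170.21) + 1.6(111.68) + 0.3(101.58) = 212.76 + 178.69 + 30.47 = 421.92
6) 1.0(170.21) - 1.4(97.51) = 170.21 - 136.51 = 33.70
Combination 4 governs: M_u = 466.57 kip·ft.

466.57 kip·ft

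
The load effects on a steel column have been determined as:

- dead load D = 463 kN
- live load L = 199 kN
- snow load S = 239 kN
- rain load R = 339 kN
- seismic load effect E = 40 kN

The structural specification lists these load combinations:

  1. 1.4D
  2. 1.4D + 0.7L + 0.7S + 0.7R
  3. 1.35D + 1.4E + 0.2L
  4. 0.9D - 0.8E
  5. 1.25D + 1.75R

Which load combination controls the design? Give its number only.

1. 1.4(463) = 648.2
2. 1.4(463) + 0.7(199) + 0.7(239) + 0.7(339) = 648.2 + 139.3 + 167.3 + 237.3 = 1192.1
3. 1.35(463) + 1.4(40) + 0.2(199) = 625.1 + 56.0 + 39.8 = 720.9
4. 0.9(463) - 0.8(40) = 416.7 - 32.0 = 384.7
5. 1.25(463) + 1.75(339) = 1172.0
The largest value is 1192.1 kN from combination 2.

Combination 2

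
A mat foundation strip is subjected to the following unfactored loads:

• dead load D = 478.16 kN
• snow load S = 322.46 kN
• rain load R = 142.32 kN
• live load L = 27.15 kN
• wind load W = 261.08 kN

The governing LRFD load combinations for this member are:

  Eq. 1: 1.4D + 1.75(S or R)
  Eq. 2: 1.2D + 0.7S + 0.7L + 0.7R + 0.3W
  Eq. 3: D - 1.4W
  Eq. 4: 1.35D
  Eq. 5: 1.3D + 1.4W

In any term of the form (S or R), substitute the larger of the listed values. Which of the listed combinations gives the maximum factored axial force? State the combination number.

(S or R) → S = 322.46 kN.
Eq. 1: 1.4(478.16) + 1.75(322.46) = 669.42 + 564.31 = 1233.73
Eq. 2: 1.2(478.16) + 0.7(322.46) + 0.7(27.15) + 0.7(142.32) + 0.3(261.08) = 996.47
Eq. 3: 1.0(478.16) - 1.4(261.08) = 478.16 - 365.51 = 112.65
Eq. 4: 1.35(478.16) = 645.52
Eq. 5: 1.3(478.16) + 1.4(261.08) = 621.61 + 365.51 = 987.12
The largest value is 1233.73 kN from combination 1.

Combination 1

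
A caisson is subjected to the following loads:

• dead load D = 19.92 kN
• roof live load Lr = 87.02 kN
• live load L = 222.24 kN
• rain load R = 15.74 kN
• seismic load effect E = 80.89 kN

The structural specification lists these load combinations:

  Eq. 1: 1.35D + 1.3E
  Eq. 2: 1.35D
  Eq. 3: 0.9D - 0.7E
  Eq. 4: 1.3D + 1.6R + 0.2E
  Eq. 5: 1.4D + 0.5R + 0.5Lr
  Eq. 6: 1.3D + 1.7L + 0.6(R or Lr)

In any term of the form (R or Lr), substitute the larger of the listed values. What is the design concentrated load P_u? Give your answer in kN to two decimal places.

455.92 kN

(R or Lr) → Lr = 87.02 kN.
Eq. 1: 1.35(19.92) + 1.3(80.89) = 26.89 + 105.16 = 132.05
Eq. 2: 1.35(19.92) = 26.89
Eq. 3: 0.9(19.92) - 0.7(80.89) = -38.70
Eq. 4: 1.3(19.92) + 1.6(15.74) + 0.2(80.89) = 25.90 + 25.18 + 16.18 = 67.26
Eq. 5: 1.4(19.92) + 0.5(15.74) + 0.5(87.02) = 27.89 + 7.87 + 43.51 = 79.27
Eq. 6: 1.3(19.92) + 1.7(222.24) + 0.6(87.02) = 25.90 + 377.81 + 52.21 = 455.92
Maximum is from combination 6.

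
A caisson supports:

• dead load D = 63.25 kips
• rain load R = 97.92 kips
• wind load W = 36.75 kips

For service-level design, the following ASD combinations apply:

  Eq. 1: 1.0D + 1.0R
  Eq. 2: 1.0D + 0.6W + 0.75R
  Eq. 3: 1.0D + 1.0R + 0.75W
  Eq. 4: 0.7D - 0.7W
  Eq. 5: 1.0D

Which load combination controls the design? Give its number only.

Combination 3

Eq. 1: 1.0(63.25) + 1.0(97.92) = 63.25 + 97.92 = 161.17
Eq. 2: 1.0(63.25) + 0.6(36.75) + 0.75(97.92) = 63.25 + 22.05 + 73.44 = 158.74
Eq. 3: 1.0(63.25) + 1.0(97.92) + 0.75(36.75) = 63.25 + 97.92 + 27.56 = 188.73
Eq. 4: 0.7(63.25) - 0.7(36.75) = 44.28 - 25.73 = 18.55
Eq. 5: 1.0(63.25) = 63.25
The largest value is 188.73 kips from combination 3.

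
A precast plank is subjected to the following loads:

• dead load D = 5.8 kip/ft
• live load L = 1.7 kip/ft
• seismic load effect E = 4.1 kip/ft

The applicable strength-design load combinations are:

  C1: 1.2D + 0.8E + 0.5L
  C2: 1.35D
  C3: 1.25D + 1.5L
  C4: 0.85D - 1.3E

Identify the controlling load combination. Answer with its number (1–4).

C1: 1.2(5.8) + 0.8(4.1) + 0.5(1.7) = 6.96 + 3.28 + 0.85 = 11.09
C2: 1.35(5.8) = 7.83
C3: 1.25(5.8) + 1.5(1.7) = 7.25 + 2.55 = 9.80
C4: 0.85(5.8) - 1.3(4.1) = 4.93 - 5.33 = -0.40
The largest value is 11.09 kip/ft from combination 1.

Combination 1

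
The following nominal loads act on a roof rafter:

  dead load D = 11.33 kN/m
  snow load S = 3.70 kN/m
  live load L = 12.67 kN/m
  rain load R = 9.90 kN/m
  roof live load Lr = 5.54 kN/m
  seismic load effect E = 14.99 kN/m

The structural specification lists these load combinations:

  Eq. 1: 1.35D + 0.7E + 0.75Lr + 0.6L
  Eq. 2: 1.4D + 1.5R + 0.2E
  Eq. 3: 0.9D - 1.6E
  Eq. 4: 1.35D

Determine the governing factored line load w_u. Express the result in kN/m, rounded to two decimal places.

37.55 kN/m

Eq. 1: 1.35(11.33) + 0.7(14.99) + 0.75(5.54) + 0.6(12.67) = 37.55
Eq. 2: 1.4(11.33) + 1.5(9.90) + 0.2(14.99) = 33.71
Eq. 3: 0.9(11.33) - 1.6(14.99) = -13.79
Eq. 4: 1.35(11.33) = 15.30
The controlling combination is 1, giving 37.55 kN/m.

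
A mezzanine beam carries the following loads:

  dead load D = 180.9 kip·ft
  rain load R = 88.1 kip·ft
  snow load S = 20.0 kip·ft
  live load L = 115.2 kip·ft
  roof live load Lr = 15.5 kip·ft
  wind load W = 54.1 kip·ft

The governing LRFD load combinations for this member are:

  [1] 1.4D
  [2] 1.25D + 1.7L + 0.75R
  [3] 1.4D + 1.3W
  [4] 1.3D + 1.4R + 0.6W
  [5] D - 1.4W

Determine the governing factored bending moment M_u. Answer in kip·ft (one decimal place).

488.0 kip·ft

[1] 1.4(180.9) = 253.3
[2] 1.25(180.9) + 1.7(115.2) + 0.75(88.1) = 226.1 + 195.8 + 66.1 = 488.0
[3] 1.4(180.9) + 1.3(54.1) = 253.3 + 70.3 = 323.6
[4] 1.3(180.9) + 1.4(88.1) + 0.6(54.1) = 235.2 + 123.3 + 32.5 = 391.0
[5] 1.0(180.9) - 1.4(54.1) = 180.9 - 75.7 = 105.2
Maximum is from combination 2.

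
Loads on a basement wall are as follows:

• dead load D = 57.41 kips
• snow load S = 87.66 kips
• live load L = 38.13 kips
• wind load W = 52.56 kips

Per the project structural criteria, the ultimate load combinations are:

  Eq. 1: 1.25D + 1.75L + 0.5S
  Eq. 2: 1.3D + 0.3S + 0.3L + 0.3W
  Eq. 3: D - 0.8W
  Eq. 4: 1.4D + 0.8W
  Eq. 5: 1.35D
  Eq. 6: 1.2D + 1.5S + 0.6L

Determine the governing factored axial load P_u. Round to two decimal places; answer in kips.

Eq. 1: 1.25(57.41) + 1.75(38.13) + 0.5(87.66) = 71.76 + 66.73 + 43.83 = 182.32
Eq. 2: 1.3(57.41) + 0.3(87.66) + 0.3(38.13) + 0.3(52.56) = 74.63 + 26.30 + 11.44 + 15.77 = 128.14
Eq. 3: 1.0(57.41) - 0.8(52.56) = 57.41 - 42.05 = 15.36
Eq. 4: 1.4(57.41) + 0.8(52.56) = 80.37 + 42.05 = 122.42
Eq. 5: 1.35(57.41) = 77.50
Eq. 6: 1.2(57.41) + 1.5(87.66) + 0.6(38.13) = 68.89 + 131.49 + 22.88 = 223.26
Combination 6 governs: P_u = 223.26 kips.

223.26 kips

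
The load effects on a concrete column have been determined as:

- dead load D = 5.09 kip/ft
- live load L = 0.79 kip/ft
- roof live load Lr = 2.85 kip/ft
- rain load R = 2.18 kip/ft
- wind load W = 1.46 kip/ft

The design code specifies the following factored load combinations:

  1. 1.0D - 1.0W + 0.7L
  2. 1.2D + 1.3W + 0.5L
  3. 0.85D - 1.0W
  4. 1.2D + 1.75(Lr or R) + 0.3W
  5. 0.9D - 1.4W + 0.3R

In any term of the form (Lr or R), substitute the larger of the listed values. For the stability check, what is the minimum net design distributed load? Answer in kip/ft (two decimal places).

(Lr or R) → Lr = 2.85 kip/ft.
1. 1.0(5.09) - 1.0(1.46) + 0.7(0.79) = 5.09 - 1.46 + 0.55 = 4.18
2. 1.2(5.09) + 1.3(1.46) + 0.5(0.79) = 8.40
3. 0.85(5.09) - 1.0(1.46) = 4.33 - 1.46 = 2.87
4. 1.2(5.09) + 1.75(2.85) + 0.3(1.46) = 11.53
5. 0.9(5.09) - 1.4(1.46) + 0.3(2.18) = 4.58 - 2.04 + 0.65 = 3.19
Combination 3 gives the minimum: 2.87 kip/ft.

2.87 kip/ft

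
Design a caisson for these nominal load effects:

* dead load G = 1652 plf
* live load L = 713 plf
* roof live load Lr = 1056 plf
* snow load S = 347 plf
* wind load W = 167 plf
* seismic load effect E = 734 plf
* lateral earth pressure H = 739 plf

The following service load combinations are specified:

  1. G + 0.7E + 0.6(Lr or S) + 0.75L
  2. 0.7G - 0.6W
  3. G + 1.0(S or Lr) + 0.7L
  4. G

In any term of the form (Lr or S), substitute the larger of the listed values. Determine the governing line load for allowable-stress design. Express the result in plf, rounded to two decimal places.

(Lr or S) → Lr = 1056 plf; (S or Lr) → Lr = 1056 plf.
1. 1.0(1652) + 0.7(734) + 0.6(1056) + 0.75(713) = 3334.15
2. 0.7(1652) - 0.6(167) = 1056.20
3. 1.0(1652) + 1.0(1056) + 0.7(713) = 3207.10
4. 1.0(1652) = 1652.00
The controlling combination is 1, giving 3334.15 plf.

3334.15 plf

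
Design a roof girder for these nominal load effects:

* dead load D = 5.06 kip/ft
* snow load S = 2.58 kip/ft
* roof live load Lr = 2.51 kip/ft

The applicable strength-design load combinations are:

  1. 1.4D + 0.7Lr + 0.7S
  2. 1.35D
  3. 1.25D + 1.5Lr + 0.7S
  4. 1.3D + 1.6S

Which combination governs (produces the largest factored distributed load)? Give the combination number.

Combination 3

1. 1.4(5.06) + 0.7(2.51) + 0.7(2.58) = 7.08 + 1.76 + 1.81 = 10.65
2. 1.35(5.06) = 6.83
3. 1.25(5.06) + 1.5(2.51) + 0.7(2.58) = 11.90
4. 1.3(5.06) + 1.6(2.58) = 6.58 + 4.13 = 10.71
The largest value is 11.90 kip/ft from combination 3.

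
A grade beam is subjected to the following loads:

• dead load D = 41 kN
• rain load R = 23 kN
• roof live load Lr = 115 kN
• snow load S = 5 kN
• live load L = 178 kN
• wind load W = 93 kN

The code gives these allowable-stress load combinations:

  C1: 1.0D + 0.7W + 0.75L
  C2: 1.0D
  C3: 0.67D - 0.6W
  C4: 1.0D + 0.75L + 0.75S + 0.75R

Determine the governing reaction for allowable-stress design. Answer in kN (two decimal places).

239.60 kN

C1: 1.0(41) + 0.7(93) + 0.75(178) = 41.00 + 65.10 + 133.50 = 239.60
C2: 1.0(41) = 41.00
C3: 0.67(41) - 0.6(93) = 27.47 - 55.80 = -28.33
C4: 1.0(41) + 0.75(178) + 0.75(5) + 0.75(23) = 41.00 + 133.50 + 3.75 + 17.25 = 195.50
Combination 1 governs: V = 239.60 kN.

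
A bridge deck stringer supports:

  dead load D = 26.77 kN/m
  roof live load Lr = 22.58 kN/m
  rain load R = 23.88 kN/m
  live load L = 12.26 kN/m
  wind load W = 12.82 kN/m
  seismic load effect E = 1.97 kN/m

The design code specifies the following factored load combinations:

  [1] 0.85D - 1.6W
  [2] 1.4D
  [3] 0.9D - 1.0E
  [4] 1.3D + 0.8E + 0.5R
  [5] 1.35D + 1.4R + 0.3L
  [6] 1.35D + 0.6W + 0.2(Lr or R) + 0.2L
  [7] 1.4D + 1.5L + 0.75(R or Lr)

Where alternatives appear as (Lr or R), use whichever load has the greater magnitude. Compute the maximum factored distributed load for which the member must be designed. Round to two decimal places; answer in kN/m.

(Lr or R) → R = 23.88 kN/m; (R or Lr) → R = 23.88 kN/m.
[1] 0.85(26.77) - 1.6(12.82) = 22.75 - 20.51 = 2.24
[2] 1.4(26.77) = 37.48
[3] 0.9(26.77) - 1.0(1.97) = 24.09 - 1.97 = 22.12
[4] 1.3(26.77) + 0.8(1.97) + 0.5(23.88) = 34.80 + 1.58 + 11.94 = 48.32
[5] 1.35(26.77) + 1.4(23.88) + 0.3(12.26) = 36.14 + 33.43 + 3.68 = 73.25
[6] 1.35(26.77) + 0.6(12.82) + 0.2(23.88) + 0.2(12.26) = 36.14 + 7.69 + 4.78 + 2.45 = 51.06
[7] 1.4(26.77) + 1.5(12.26) + 0.75(23.88) = 37.48 + 18.39 + 17.91 = 73.78
Combination 7 governs: w_u = 73.78 kN/m.

73.78 kN/m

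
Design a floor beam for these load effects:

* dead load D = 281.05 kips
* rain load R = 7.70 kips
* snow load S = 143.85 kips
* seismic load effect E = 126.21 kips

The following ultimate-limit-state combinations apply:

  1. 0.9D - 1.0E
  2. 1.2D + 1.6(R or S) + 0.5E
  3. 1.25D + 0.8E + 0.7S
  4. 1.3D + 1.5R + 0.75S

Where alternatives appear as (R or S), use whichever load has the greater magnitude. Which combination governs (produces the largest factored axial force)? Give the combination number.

(R or S) → S = 143.85 kips.
1. 0.9(281.05) - 1.0(126.21) = 252.95 - 126.21 = 126.74
2. 1.2(281.05) + 1.6(143.85) + 0.5(126.21) = 337.26 + 230.16 + 63.11 = 630.53
3. 1.25(281.05) + 0.8(126.21) + 0.7(143.85) = 351.31 + 100.97 + 100.70 = 552.98
4. 1.3(281.05) + 1.5(7.70) + 0.75(143.85) = 484.80
The largest value is 630.53 kips from combination 2.

Combination 2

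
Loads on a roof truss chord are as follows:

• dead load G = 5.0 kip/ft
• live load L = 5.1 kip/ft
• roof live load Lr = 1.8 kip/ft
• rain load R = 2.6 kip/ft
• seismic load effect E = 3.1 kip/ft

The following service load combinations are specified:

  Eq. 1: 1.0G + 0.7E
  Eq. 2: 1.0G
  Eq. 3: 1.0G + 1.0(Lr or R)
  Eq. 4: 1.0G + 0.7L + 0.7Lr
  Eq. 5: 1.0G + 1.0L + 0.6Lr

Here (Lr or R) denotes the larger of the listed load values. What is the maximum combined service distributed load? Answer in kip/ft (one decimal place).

11.2 kip/ft

(Lr or R) → R = 2.6 kip/ft.
Eq. 1: 1.0(5.0) + 0.7(3.1) = 7.2
Eq. 2: 1.0(5.0) = 5.0
Eq. 3: 1.0(5.0) + 1.0(2.6) = 7.6
Eq. 4: 1.0(5.0) + 0.7(5.1) + 0.7(1.8) = 9.8
Eq. 5: 1.0(5.0) + 1.0(5.1) + 0.6(1.8) = 11.2
Maximum is from combination 5.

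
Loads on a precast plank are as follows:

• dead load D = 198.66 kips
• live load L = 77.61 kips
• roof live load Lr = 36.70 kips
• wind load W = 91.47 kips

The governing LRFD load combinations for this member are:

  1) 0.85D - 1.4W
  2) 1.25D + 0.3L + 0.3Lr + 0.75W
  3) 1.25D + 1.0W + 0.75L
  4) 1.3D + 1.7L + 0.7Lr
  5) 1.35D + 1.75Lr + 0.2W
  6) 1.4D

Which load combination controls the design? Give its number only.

1) 0.85(198.66) - 1.4(91.47) = 168.86 - 128.06 = 40.80
2) 1.25(198.66) + 0.3(77.61) + 0.3(36.70) + 0.75(91.47) = 248.33 + 23.28 + 11.01 + 68.60 = 351.22
3) 1.25(198.66) + 1.0(91.47) + 0.75(77.61) = 398.00
4) 1.3(198.66) + 1.7(77.61) + 0.7(36.70) = 258.26 + 131.94 + 25.69 = 415.89
5) 1.35(198.66) + 1.75(36.70) + 0.2(91.47) = 268.19 + 64.23 + 18.29 = 350.71
6) 1.4(198.66) = 278.12
The largest value is 415.89 kips from combination 4.

Combination 4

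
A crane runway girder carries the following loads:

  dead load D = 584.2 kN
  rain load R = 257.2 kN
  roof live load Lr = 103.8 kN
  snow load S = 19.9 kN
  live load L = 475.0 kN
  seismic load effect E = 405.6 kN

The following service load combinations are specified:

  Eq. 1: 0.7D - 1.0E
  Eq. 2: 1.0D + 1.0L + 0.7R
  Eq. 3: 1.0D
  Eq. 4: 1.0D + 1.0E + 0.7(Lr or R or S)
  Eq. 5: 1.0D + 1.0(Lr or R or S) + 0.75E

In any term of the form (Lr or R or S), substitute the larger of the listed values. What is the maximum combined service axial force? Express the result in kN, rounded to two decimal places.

(Lr or R or S) → R = 257.2 kN.
Eq. 1: 0.7(584.2) - 1.0(405.6) = 3.34
Eq. 2: 1.0(584.2) + 1.0(475.0) + 0.7(257.2) = 1239.24
Eq. 3: 1.0(584.2) = 584.20
Eq. 4: 1.0(584.2) + 1.0(405.6) + 0.7(257.2) = 1169.84
Eq. 5: 1.0(584.2) + 1.0(257.2) + 0.75(405.6) = 1145.60
Combination 2 governs: N = 1239.24 kN.

1239.24 kN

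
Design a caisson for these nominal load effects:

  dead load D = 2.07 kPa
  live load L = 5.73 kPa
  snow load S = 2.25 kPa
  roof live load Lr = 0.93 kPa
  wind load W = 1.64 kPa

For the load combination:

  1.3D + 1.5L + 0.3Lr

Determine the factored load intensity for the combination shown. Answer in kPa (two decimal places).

11.57 kPa

1.3(2.07) + 1.5(5.73) + 0.3(0.93) = 11.57
q_u = 11.57 kPa.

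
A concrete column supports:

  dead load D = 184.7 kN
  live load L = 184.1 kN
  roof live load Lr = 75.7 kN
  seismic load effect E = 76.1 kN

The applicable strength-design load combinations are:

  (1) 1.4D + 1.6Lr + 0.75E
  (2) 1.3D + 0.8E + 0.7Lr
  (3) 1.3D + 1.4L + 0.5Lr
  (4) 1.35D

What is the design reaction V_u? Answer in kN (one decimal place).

(1) 1.4(184.7) + 1.6(75.7) + 0.75(76.1) = 258.6 + 121.1 + 57.1 = 436.8
(2) 1.3(184.7) + 0.8(76.1) + 0.7(75.7) = 240.1 + 60.9 + 53.0 = 354.0
(3) 1.3(184.7) + 1.4(184.1) + 0.5(75.7) = 240.1 + 257.7 + 37.9 = 535.7
(4) 1.35(184.7) = 249.3
Maximum is from combination 3.

535.7 kN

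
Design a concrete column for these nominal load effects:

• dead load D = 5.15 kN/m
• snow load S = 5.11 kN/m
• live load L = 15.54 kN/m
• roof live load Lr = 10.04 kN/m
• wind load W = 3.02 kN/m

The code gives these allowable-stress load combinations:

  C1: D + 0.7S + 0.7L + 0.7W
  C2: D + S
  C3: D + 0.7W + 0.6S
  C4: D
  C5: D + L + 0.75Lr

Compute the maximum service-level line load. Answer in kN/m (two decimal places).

C1: 1.0(5.15) + 0.7(5.11) + 0.7(15.54) + 0.7(3.02) = 21.72
C2: 1.0(5.15) + 1.0(5.11) = 10.26
C3: 1.0(5.15) + 0.7(3.02) + 0.6(5.11) = 10.33
C4: 1.0(5.15) = 5.15
C5: 1.0(5.15) + 1.0(15.54) + 0.75(10.04) = 28.22
The controlling combination is 5, giving 28.22 kN/m.

28.22 kN/m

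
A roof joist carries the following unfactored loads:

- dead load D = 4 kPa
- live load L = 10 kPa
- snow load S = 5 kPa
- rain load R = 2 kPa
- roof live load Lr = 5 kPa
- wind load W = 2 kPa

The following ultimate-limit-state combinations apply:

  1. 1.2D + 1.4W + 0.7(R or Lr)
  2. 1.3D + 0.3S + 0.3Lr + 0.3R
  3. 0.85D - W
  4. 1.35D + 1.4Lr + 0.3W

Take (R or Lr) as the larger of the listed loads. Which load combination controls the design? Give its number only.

Combination 4

(R or Lr) → Lr = 5 kPa.
1. 1.2(4) + 1.4(2) + 0.7(5) = 4.8 + 2.8 + 3.5 = 11.1
2. 1.3(4) + 0.3(5) + 0.3(5) + 0.3(2) = 5.2 + 1.5 + 1.5 + 0.6 = 8.8
3. 0.85(4) - 1.0(2) = 3.4 - 2.0 = 1.4
4. 1.35(4) + 1.4(5) + 0.3(2) = 5.4 + 7.0 + 0.6 = 13.0
The largest value is 13.0 kPa from combination 4.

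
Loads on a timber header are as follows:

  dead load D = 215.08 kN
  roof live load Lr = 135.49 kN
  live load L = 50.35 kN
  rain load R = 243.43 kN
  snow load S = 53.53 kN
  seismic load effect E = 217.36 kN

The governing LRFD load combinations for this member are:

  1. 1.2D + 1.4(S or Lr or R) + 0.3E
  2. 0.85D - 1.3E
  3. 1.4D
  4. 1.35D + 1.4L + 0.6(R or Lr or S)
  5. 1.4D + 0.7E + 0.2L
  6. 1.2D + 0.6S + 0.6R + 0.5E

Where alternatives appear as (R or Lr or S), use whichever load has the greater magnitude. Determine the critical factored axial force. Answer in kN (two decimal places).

(S or Lr or R) → R = 243.43 kN; (R or Lr or S) → R = 243.43 kN.
1. 1.2(215.08) + 1.4(243.43) + 0.3(217.36) = 258.10 + 340.80 + 65.21 = 664.11
2. 0.85(215.08) - 1.3(217.36) = 182.82 - 282.57 = -99.75
3. 1.4(215.08) = 301.11
4. 1.35(215.08) + 1.4(50.35) + 0.6(243.43) = 290.36 + 70.49 + 146.06 = 506.91
5. 1.4(215.08) + 0.7(217.36) + 0.2(50.35) = 301.11 + 152.15 + 10.07 = 463.33
6. 1.2(215.08) + 0.6(53.53) + 0.6(243.43) + 0.5(217.36) = 544.95
Combination 1 governs: N_u = 664.11 kN.

664.11 kN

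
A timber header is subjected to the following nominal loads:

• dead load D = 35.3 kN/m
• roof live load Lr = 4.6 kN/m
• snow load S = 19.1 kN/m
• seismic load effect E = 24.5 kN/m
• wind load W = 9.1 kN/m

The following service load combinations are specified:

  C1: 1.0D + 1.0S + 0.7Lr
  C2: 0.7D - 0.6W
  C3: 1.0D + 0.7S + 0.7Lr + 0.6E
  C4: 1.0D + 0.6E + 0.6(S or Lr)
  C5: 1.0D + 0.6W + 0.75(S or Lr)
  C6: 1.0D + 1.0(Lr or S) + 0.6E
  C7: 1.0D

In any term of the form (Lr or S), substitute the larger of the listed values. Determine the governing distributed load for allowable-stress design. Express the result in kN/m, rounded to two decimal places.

69.10 kN/m

(S or Lr) → S = 19.1 kN/m; (Lr or S) → S = 19.1 kN/m.
C1: 1.0(35.3) + 1.0(19.1) + 0.7(4.6) = 35.30 + 19.10 + 3.22 = 57.62
C2: 0.7(35.3) - 0.6(9.1) = 24.71 - 5.46 = 19.25
C3: 1.0(35.3) + 0.7(19.1) + 0.7(4.6) + 0.6(24.5) = 35.30 + 13.37 + 3.22 + 14.70 = 66.59
C4: 1.0(35.3) + 0.6(24.5) + 0.6(19.1) = 35.30 + 14.70 + 11.46 = 61.46
C5: 1.0(35.3) + 0.6(9.1) + 0.75(19.1) = 35.30 + 5.46 + 14.33 = 55.09
C6: 1.0(35.3) + 1.0(19.1) + 0.6(24.5) = 35.30 + 19.10 + 14.70 = 69.10
C7: 1.0(35.3) = 35.30
Maximum is from combination 6.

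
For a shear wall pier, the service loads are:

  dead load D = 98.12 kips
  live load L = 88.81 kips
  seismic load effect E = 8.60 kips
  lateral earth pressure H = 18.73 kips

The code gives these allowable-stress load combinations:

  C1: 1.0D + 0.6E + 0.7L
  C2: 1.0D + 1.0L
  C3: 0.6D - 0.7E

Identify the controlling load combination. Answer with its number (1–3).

C1: 1.0(98.12) + 0.6(8.60) + 0.7(88.81) = 98.12 + 5.16 + 62.17 = 165.45
C2: 1.0(98.12) + 1.0(88.81) = 98.12 + 88.81 = 186.93
C3: 0.6(98.12) - 0.7(8.60) = 58.87 - 6.02 = 52.85
The largest value is 186.93 kips from combination 2.

Combination 2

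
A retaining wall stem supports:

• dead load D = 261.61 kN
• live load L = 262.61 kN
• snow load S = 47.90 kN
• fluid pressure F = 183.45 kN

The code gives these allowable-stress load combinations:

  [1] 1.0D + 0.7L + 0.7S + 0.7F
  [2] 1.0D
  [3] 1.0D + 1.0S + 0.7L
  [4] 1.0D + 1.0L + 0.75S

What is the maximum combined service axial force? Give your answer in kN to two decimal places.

[1] 1.0(261.61) + 0.7(262.61) + 0.7(47.90) + 0.7(183.45) = 607.38
[2] 1.0(261.61) = 261.61
[3] 1.0(261.61) + 1.0(47.90) + 0.7(262.61) = 261.61 + 47.90 + 183.83 = 493.34
[4] 1.0(261.61) + 1.0(262.61) + 0.75(47.90) = 261.61 + 262.61 + 35.93 = 560.15
Maximum is from combination 1.

607.38 kN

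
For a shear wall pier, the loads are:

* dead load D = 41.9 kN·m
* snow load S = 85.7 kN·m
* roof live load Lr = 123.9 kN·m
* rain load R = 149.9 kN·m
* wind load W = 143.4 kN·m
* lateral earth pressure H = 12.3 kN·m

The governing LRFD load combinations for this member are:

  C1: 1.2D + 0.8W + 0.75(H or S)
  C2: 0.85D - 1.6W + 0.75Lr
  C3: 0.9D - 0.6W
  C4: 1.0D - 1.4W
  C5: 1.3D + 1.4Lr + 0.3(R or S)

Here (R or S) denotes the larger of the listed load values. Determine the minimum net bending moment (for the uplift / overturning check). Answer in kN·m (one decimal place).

-158.9 kN·m

(H or S) → S = 85.7 kN·m; (R or S) → R = 149.9 kN·m.
C1: 1.2(41.9) + 0.8(143.4) + 0.75(85.7) = 50.3 + 114.7 + 64.3 = 229.3
C2: 0.85(41.9) - 1.6(143.4) + 0.75(123.9) = 35.6 - 229.4 + 92.9 = -100.9
C3: 0.9(41.9) - 0.6(143.4) = 37.7 - 86.0 = -48.3
C4: 1.0(41.9) - 1.4(143.4) = 41.9 - 200.8 = -158.9
C5: 1.3(41.9) + 1.4(123.9) + 0.3(149.9) = 272.9
Combination 4 gives the minimum: -158.9 kN·m.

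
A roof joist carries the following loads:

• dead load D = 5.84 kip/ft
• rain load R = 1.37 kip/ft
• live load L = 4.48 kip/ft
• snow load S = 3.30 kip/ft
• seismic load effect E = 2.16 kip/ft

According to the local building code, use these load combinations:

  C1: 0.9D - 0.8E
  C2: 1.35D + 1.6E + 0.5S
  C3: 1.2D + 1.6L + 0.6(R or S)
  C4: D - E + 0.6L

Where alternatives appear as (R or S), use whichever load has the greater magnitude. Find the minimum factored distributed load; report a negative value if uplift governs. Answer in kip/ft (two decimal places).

3.53 kip/ft

(R or S) → S = 3.30 kip/ft.
C1: 0.9(5.84) - 0.8(2.16) = 5.26 - 1.73 = 3.53
C2: 1.35(5.84) + 1.6(2.16) + 0.5(3.30) = 7.88 + 3.46 + 1.65 = 12.99
C3: 1.2(5.84) + 1.6(4.48) + 0.6(3.30) = 7.01 + 7.17 + 1.98 = 16.16
C4: 1.0(5.84) - 1.0(2.16) + 0.6(4.48) = 5.84 - 2.16 + 2.69 = 6.37
Combination 1 gives the minimum: 3.53 kip/ft.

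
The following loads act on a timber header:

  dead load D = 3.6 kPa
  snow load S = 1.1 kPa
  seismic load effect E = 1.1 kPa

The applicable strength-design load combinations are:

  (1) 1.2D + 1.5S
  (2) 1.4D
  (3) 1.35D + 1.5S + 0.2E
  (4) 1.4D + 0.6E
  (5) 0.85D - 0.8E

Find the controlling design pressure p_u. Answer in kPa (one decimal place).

6.7 kPa

(1) 1.2(3.6) + 1.5(1.1) = 4.3 + 1.7 = 6.0
(2) 1.4(3.6) = 5.0
(3) 1.35(3.6) + 1.5(1.1) + 0.2(1.1) = 6.7
(4) 1.4(3.6) + 0.6(1.1) = 5.0 + 0.7 = 5.7
(5) 0.85(3.6) - 0.8(1.1) = 3.1 - 0.9 = 2.2
The controlling combination is 3, giving 6.7 kPa.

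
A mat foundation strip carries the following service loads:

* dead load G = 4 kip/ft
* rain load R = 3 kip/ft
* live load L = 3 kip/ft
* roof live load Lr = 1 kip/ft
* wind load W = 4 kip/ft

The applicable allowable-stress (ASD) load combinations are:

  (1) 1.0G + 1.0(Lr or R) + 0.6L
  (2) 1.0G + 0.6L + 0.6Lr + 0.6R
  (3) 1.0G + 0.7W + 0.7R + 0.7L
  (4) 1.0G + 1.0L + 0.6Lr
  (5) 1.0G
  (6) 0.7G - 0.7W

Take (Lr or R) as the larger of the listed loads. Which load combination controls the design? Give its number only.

Combination 3

(Lr or R) → R = 3 kip/ft.
(1) 1.0(4) + 1.0(3) + 0.6(3) = 8.80
(2) 1.0(4) + 0.6(3) + 0.6(1) + 0.6(3) = 8.20
(3) 1.0(4) + 0.7(4) + 0.7(3) + 0.7(3) = 11.00
(4) 1.0(4) + 1.0(3) + 0.6(1) = 7.60
(5) 1.0(4) = 4.00
(6) 0.7(4) - 0.7(4) = 0.00
The largest value is 11.00 kip/ft from combination 3.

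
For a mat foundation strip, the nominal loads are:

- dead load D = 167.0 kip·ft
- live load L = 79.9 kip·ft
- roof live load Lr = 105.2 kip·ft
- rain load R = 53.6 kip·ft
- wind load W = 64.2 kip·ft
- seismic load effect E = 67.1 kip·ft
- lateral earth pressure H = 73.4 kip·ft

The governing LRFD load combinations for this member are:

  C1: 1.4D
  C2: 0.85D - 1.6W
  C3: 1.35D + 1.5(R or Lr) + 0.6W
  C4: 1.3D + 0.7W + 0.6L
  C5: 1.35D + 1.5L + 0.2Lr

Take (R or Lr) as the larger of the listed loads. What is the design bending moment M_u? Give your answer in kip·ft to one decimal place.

421.8 kip·ft

(R or Lr) → Lr = 105.2 kip·ft.
C1: 1.4(167.0) = 233.8
C2: 0.85(167.0) - 1.6(64.2) = 39.2
C3: 1.35(167.0) + 1.5(105.2) + 0.6(64.2) = 225.5 + 157.8 + 38.5 = 421.8
C4: 1.3(167.0) + 0.7(64.2) + 0.6(79.9) = 310.0
C5: 1.35(167.0) + 1.5(79.9) + 0.2(105.2) = 366.3
Combination 3 governs: M_u = 421.8 kip·ft.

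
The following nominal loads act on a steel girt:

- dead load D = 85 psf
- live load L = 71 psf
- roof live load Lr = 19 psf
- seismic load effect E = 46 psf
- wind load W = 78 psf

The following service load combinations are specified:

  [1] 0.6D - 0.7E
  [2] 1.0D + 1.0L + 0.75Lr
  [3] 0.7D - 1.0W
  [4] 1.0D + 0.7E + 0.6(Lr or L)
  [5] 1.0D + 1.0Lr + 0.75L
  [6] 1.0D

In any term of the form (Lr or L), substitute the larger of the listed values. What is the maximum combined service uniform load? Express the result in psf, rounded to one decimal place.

(Lr or L) → L = 71 psf.
[1] 0.6(85) - 0.7(46) = 18.8
[2] 1.0(85) + 1.0(71) + 0.75(19) = 170.3
[3] 0.7(85) - 1.0(78) = -18.5
[4] 1.0(85) + 0.7(46) + 0.6(71) = 159.8
[5] 1.0(85) + 1.0(19) + 0.75(71) = 157.3
[6] 1.0(85) = 85.0
The controlling combination is 2, giving 170.3 psf.

170.3 psf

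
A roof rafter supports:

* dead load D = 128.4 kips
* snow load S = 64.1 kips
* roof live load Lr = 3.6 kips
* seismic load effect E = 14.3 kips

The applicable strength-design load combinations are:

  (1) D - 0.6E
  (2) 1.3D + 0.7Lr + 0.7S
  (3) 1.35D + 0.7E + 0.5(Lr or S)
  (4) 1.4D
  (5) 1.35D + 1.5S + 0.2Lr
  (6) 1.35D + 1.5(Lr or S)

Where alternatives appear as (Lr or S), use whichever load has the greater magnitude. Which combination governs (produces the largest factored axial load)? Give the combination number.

Combination 5

(Lr or S) → S = 64.1 kips.
(1) 1.0(128.4) - 0.6(14.3) = 128.40 - 8.58 = 119.82
(2) 1.3(128.4) + 0.7(3.6) + 0.7(64.1) = 166.92 + 2.52 + 44.87 = 214.31
(3) 1.35(128.4) + 0.7(14.3) + 0.5(64.1) = 173.34 + 10.01 + 32.05 = 215.40
(4) 1.4(128.4) = 179.76
(5) 1.35(128.4) + 1.5(64.1) + 0.2(3.6) = 173.34 + 96.15 + 0.72 = 270.21
(6) 1.35(128.4) + 1.5(64.1) = 173.34 + 96.15 = 269.49
The largest value is 270.21 kips from combination 5.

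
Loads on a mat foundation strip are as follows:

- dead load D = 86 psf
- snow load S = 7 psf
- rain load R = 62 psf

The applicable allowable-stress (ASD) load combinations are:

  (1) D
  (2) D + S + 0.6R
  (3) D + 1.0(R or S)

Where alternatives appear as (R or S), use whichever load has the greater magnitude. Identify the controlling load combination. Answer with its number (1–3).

Combination 3

(R or S) → R = 62 psf.
(1) 1.0(86) = 86.00
(2) 1.0(86) + 1.0(7) + 0.6(62) = 86.00 + 7.00 + 37.20 = 130.20
(3) 1.0(86) + 1.0(62) = 86.00 + 62.00 = 148.00
The largest value is 148.00 psf from combination 3.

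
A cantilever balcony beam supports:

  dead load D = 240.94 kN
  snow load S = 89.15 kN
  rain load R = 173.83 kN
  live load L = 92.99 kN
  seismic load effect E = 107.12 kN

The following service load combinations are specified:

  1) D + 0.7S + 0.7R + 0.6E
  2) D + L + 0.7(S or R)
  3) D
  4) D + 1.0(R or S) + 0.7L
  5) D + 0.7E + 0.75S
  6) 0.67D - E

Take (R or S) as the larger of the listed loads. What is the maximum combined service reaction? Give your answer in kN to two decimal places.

489.30 kN

(S or R) → R = 173.83 kN; (R or S) → R = 173.83 kN.
1) 1.0(240.94) + 0.7(89.15) + 0.7(173.83) + 0.6(107.12) = 240.94 + 62.41 + 121.68 + 64.27 = 489.30
2) 1.0(240.94) + 1.0(92.99) + 0.7(173.83) = 240.94 + 92.99 + 121.68 = 455.61
3) 1.0(240.94) = 240.94
4) 1.0(240.94) + 1.0(173.83) + 0.7(92.99) = 240.94 + 173.83 + 65.09 = 479.86
5) 1.0(240.94) + 0.7(107.12) + 0.75(89.15) = 382.79
6) 0.67(240.94) - 1.0(107.12) = 161.43 - 107.12 = 54.31
Combination 1 governs: V = 489.30 kN.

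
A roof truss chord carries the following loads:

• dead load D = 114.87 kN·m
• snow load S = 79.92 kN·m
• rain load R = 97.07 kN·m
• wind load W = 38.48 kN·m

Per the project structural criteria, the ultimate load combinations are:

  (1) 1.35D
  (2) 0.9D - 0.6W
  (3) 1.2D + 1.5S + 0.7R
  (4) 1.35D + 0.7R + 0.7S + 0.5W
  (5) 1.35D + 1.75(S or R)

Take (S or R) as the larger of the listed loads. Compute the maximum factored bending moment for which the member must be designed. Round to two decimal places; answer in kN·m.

(S or R) → R = 97.07 kN·m.
(1) 1.35(114.87) = 155.07
(2) 0.9(114.87) - 0.6(38.48) = 80.30
(3) 1.2(114.87) + 1.5(79.92) + 0.7(97.07) = 137.84 + 119.88 + 67.95 = 325.67
(4) 1.35(114.87) + 0.7(97.07) + 0.7(79.92) + 0.5(38.48) = 298.21
(5) 1.35(114.87) + 1.75(97.07) = 324.95
Maximum is from combination 3.

325.67 kN·m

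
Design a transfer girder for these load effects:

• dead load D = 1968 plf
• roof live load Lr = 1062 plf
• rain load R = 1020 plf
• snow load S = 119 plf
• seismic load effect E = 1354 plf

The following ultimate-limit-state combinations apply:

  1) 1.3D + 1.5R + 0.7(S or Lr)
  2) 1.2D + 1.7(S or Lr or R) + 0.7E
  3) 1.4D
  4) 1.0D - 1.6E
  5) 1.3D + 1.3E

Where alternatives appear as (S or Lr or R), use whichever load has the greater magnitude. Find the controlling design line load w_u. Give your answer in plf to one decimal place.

5114.8 plf

(S or Lr) → Lr = 1062 plf; (S or Lr or R) → Lr = 1062 plf.
1) 1.3(1968) + 1.5(1020) + 0.7(1062) = 2558.4 + 1530.0 + 743.4 = 4831.8
2) 1.2(1968) + 1.7(1062) + 0.7(1354) = 2361.6 + 1805.4 + 947.8 = 5114.8
3) 1.4(1968) = 2755.2
4) 1.0(1968) - 1.6(1354) = 1968.0 - 2166.4 = -198.4
5) 1.3(1968) + 1.3(1354) = 2558.4 + 1760.2 = 4318.6
Maximum is from combination 2.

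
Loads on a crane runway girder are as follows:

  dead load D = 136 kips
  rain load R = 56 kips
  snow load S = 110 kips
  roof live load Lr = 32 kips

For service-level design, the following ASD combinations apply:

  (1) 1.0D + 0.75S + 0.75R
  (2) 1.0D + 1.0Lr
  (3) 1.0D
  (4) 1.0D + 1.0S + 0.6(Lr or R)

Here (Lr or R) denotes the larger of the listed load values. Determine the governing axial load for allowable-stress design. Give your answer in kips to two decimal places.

(Lr or R) → R = 56 kips.
(1) 1.0(136) + 0.75(110) + 0.75(56) = 136.00 + 82.50 + 42.00 = 260.50
(2) 1.0(136) + 1.0(32) = 136.00 + 32.00 = 168.00
(3) 1.0(136) = 136.00
(4) 1.0(136) + 1.0(110) + 0.6(56) = 136.00 + 110.00 + 33.60 = 279.60
The controlling combination is 4, giving 279.60 kips.

279.60 kips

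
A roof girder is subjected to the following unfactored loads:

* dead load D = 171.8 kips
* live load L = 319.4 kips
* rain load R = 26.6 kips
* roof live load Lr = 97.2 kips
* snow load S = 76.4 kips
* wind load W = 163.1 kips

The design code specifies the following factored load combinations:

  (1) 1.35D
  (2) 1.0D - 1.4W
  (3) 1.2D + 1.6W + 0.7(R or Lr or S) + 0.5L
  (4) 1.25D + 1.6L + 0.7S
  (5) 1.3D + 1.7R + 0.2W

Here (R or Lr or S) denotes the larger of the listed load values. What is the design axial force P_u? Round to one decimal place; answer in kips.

(R or Lr or S) → Lr = 97.2 kips.
(1) 1.35(171.8) = 231.9
(2) 1.0(171.8) - 1.4(163.1) = 171.8 - 228.3 = -56.5
(3) 1.2(171.8) + 1.6(163.1) + 0.7(97.2) + 0.5(319.4) = 206.2 + 261.0 + 68.0 + 159.7 = 694.9
(4) 1.25(171.8) + 1.6(319.4) + 0.7(76.4) = 214.8 + 511.0 + 53.5 = 779.3
(5) 1.3(171.8) + 1.7(26.6) + 0.2(163.1) = 301.2
Combination 4 governs: P_u = 779.3 kips.

779.3 kips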